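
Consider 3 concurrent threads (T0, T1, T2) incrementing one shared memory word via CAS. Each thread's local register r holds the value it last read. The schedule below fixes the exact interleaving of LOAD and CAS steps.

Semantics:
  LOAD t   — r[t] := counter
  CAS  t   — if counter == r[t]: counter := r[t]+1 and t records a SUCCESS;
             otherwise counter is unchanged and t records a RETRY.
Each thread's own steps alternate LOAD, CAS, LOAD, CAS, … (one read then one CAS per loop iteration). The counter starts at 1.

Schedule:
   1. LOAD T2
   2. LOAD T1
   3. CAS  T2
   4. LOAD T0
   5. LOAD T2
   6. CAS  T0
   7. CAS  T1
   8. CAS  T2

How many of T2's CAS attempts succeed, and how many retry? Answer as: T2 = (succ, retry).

T2 = (1, 1)

step 1: T2 LOAD ⇒ load; ctr=1 reg=1
step 2: T1 LOAD ⇒ load; ctr=1 reg=1
step 3: T2 CAS ⇒ ok; ctr=2 reg=1
step 4: T0 LOAD ⇒ load; ctr=2 reg=2
step 5: T2 LOAD ⇒ load; ctr=2 reg=2
step 6: T0 CAS ⇒ ok; ctr=3 reg=2
step 7: T1 CAS ⇒ retry; ctr=3 reg=1
step 8: T2 CAS ⇒ retry; ctr=3 reg=2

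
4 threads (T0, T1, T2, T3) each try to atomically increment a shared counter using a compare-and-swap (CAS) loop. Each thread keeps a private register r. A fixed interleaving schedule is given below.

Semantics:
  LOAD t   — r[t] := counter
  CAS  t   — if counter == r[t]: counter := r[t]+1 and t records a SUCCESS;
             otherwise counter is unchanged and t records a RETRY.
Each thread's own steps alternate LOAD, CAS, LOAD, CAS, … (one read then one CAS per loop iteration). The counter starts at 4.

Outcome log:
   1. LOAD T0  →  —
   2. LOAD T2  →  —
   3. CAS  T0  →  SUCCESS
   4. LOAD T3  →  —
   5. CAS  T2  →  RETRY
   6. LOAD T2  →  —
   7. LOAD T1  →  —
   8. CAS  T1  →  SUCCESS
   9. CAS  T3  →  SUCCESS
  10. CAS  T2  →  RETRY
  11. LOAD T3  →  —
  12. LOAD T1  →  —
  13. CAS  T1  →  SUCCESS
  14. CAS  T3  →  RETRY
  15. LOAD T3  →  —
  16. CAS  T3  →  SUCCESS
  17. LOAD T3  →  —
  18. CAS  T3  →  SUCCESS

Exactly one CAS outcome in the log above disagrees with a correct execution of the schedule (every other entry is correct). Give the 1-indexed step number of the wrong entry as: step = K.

step = 9

Re-executing:
step 1: T0 LOAD ⇒ load; ctr=4 reg=4
step 2: T2 LOAD ⇒ load; ctr=4 reg=4
step 3: T0 CAS ⇒ ok; ctr=5 reg=4
step 4: T3 LOAD ⇒ load; ctr=5 reg=5
step 5: T2 CAS ⇒ retry; ctr=5 reg=4
step 6: T2 LOAD ⇒ load; ctr=5 reg=5
step 7: T1 LOAD ⇒ load; ctr=5 reg=5
step 8: T1 CAS ⇒ ok; ctr=6 reg=5
step 9: T3 CAS ⇒ retry; ctr=6 reg=5
step 10: T2 CAS ⇒ retry; ctr=6 reg=5
step 11: T3 LOAD ⇒ load; ctr=6 reg=6
step 12: T1 LOAD ⇒ load; ctr=6 reg=6
step 13: T1 CAS ⇒ ok; ctr=7 reg=6
step 14: T3 CAS ⇒ retry; ctr=7 reg=6
step 15: T3 LOAD ⇒ load; ctr=7 reg=7
step 16: T3 CAS ⇒ ok; ctr=8 reg=7
step 17: T3 LOAD ⇒ load; ctr=8 reg=8
step 18: T3 CAS ⇒ ok; ctr=9 reg=8
Mismatch at 9.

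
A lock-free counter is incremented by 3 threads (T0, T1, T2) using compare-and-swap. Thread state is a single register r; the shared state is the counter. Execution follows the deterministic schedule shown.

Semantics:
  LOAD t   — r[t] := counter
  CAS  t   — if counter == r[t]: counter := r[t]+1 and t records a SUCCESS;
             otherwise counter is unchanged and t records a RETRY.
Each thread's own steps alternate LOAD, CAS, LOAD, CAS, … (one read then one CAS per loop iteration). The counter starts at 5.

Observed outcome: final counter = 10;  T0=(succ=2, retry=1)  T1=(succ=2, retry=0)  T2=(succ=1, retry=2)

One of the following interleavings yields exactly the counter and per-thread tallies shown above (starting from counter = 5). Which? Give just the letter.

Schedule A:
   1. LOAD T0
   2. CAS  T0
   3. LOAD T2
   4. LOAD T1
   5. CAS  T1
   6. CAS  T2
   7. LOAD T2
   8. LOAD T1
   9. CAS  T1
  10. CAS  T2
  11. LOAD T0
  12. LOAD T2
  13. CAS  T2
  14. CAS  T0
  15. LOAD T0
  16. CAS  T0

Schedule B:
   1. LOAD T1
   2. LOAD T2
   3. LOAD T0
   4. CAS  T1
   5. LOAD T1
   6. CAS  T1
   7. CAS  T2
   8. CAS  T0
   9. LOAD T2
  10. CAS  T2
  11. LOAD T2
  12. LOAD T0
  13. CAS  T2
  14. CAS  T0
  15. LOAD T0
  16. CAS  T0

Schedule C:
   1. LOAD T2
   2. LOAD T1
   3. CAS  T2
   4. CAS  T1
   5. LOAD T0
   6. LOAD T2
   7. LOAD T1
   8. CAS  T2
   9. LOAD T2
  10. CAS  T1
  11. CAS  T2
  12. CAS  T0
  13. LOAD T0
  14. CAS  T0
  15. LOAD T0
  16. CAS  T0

A

Tracing schedule A:
   1) LOAD T0:  M=5  r_T0=5
   2) CAS  T0:  M=6  r_T0=5 ✓
   3) LOAD T2:  M=6  r_T2=6
   4) LOAD T1:  M=6  r_T1=6
   5) CAS  T1:  M=7  r_T1=6 ✓
   6) CAS  T2:  M=7  r_T2=6 ✗
   7) LOAD T2:  M=7  r_T2=7
   8) LOAD T1:  M=7  r_T1=7
   9) CAS  T1:  M=8  r_T1=7 ✓
  10) CAS  T2:  M=8  r_T2=7 ✗
  11) LOAD T0:  M=8  r_T0=8
  12) LOAD T2:  M=8  r_T2=8
  13) CAS  T2:  M=9  r_T2=8 ✓
  14) CAS  T0:  M=9  r_T0=8 ✗
  15) LOAD T0:  M=9  r_T0=9
  16) CAS  T0:  M=10  r_T0=9 ✓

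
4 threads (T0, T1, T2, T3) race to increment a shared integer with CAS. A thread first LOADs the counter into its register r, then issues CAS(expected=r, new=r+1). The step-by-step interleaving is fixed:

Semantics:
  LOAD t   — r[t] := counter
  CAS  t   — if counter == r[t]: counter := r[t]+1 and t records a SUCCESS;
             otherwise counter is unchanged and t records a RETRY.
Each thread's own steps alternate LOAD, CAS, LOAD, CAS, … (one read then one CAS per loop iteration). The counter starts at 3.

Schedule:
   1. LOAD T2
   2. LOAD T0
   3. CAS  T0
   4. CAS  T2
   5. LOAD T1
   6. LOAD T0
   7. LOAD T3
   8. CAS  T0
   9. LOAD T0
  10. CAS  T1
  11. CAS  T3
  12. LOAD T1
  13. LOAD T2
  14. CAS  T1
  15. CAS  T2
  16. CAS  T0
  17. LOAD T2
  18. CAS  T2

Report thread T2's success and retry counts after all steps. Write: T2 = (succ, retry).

T2 = (1, 2)

[1] T2.load  rd  (counter 3, T2.r 3)
[2] T0.load  rd  (counter 3, T0.r 3)
[3] T0.cas  hit  (counter 4, T0.r 3)
[4] T2.cas  miss  (counter 4, T2.r 3)
[5] T1.load  rd  (counter 4, T1.r 4)
[6] T0.load  rd  (counter 4, T0.r 4)
[7] T3.load  rd  (counter 4, T3.r 4)
[8] T0.cas  hit  (counter 5, T0.r 4)
[9] T0.load  rd  (counter 5, T0.r 5)
[10] T1.cas  miss  (counter 5, T1.r 4)
[11] T3.cas  miss  (counter 5, T3.r 4)
[12] T1.load  rd  (counter 5, T1.r 5)
[13] T2.load  rd  (counter 5, T2.r 5)
[14] T1.cas  hit  (counter 6, T1.r 5)
[15] T2.cas  miss  (counter 6, T2.r 5)
[16] T0.cas  miss  (counter 6, T0.r 5)
[17] T2.load  rd  (counter 6, T2.r 6)
[18] T2.cas  hit  (counter 7, T2.r 6)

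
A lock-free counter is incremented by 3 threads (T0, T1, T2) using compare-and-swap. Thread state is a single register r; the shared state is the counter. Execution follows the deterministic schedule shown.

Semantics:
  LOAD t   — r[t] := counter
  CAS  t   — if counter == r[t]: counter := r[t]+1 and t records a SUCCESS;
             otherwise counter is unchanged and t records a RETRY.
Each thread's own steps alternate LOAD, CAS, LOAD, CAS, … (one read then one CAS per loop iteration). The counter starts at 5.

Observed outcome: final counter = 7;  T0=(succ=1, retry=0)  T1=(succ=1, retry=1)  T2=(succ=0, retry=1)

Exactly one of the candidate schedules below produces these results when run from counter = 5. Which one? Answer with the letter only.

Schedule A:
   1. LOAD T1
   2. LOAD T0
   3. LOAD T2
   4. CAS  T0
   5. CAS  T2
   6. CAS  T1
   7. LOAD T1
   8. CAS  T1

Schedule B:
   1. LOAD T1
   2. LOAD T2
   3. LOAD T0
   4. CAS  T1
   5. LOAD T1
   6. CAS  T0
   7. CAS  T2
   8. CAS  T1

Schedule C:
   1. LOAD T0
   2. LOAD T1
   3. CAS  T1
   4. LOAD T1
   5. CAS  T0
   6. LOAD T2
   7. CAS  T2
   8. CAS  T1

A

Run A:
[1] T1.load  rd  (counter 5, T1.r 5)
[2] T0.load  rd  (counter 5, T0.r 5)
[3] T2.load  rd  (counter 5, T2.r 5)
[4] T0.cas  hit  (counter 6, T0.r 5)
[5] T2.cas  miss  (counter 6, T2.r 5)
[6] T1.cas  miss  (counter 6, T1.r 5)
[7] T1.load  rd  (counter 6, T1.r 6)
[8] T1.cas  hit  (counter 7, T1.r 6)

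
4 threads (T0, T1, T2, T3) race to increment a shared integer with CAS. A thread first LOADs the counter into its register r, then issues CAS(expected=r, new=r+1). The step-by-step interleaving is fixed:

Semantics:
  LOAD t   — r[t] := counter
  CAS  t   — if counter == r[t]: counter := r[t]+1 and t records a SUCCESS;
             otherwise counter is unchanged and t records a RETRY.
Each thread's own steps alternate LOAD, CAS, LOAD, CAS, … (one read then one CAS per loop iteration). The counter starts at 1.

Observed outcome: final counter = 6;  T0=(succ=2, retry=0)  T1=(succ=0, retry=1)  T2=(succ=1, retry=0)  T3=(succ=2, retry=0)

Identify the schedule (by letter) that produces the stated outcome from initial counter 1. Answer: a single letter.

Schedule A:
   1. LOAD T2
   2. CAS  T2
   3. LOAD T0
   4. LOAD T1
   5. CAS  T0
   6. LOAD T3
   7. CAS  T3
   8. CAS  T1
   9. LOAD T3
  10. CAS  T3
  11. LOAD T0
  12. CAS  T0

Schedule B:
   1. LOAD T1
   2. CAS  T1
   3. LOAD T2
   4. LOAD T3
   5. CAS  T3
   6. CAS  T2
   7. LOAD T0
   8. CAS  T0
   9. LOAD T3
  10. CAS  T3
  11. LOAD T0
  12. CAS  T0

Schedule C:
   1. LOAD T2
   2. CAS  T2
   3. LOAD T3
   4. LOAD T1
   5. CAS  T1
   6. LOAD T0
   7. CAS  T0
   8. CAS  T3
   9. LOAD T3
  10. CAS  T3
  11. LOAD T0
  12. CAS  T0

Simulating candidate A:
T2 LOAD — after: cnt=1, r=1 — load
T2 CAS — after: cnt=2, r=1 — ok
T0 LOAD — after: cnt=2, r=2 — load
T1 LOAD — after: cnt=2, r=2 — load
T0 CAS — after: cnt=3, r=2 — ok
T3 LOAD — after: cnt=3, r=3 — load
T3 CAS — after: cnt=4, r=3 — ok
T1 CAS — after: cnt=4, r=2 — retry
T3 LOAD — after: cnt=4, r=4 — load
T3 CAS — after: cnt=5, r=4 — ok
T0 LOAD — after: cnt=5, r=5 — load
T0 CAS — after: cnt=6, r=5 — ok

A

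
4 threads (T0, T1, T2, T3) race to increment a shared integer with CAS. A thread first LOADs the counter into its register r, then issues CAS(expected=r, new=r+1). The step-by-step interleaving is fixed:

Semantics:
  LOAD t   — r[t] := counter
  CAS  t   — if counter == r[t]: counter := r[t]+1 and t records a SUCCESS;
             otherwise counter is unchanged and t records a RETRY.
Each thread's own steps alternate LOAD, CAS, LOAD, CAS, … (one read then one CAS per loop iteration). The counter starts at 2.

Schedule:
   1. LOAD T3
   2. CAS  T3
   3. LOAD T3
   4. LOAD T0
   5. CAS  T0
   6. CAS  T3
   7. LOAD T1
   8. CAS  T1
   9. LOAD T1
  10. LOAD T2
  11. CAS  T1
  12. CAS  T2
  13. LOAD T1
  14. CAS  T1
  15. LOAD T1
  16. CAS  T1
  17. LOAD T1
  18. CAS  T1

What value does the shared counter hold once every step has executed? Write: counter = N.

counter = 9

step 1: T3 LOAD ⇒ load; ctr=2 reg=2
step 2: T3 CAS ⇒ ok; ctr=3 reg=2
step 3: T3 LOAD ⇒ load; ctr=3 reg=3
step 4: T0 LOAD ⇒ load; ctr=3 reg=3
step 5: T0 CAS ⇒ ok; ctr=4 reg=3
step 6: T3 CAS ⇒ retry; ctr=4 reg=3
step 7: T1 LOAD ⇒ load; ctr=4 reg=4
step 8: T1 CAS ⇒ ok; ctr=5 reg=4
step 9: T1 LOAD ⇒ load; ctr=5 reg=5
step 10: T2 LOAD ⇒ load; ctr=5 reg=5
step 11: T1 CAS ⇒ ok; ctr=6 reg=5
step 12: T2 CAS ⇒ retry; ctr=6 reg=5
step 13: T1 LOAD ⇒ load; ctr=6 reg=6
step 14: T1 CAS ⇒ ok; ctr=7 reg=6
step 15: T1 LOAD ⇒ load; ctr=7 reg=7
step 16: T1 CAS ⇒ ok; ctr=8 reg=7
step 17: T1 LOAD ⇒ load; ctr=8 reg=8
step 18: T1 CAS ⇒ ok; ctr=9 reg=8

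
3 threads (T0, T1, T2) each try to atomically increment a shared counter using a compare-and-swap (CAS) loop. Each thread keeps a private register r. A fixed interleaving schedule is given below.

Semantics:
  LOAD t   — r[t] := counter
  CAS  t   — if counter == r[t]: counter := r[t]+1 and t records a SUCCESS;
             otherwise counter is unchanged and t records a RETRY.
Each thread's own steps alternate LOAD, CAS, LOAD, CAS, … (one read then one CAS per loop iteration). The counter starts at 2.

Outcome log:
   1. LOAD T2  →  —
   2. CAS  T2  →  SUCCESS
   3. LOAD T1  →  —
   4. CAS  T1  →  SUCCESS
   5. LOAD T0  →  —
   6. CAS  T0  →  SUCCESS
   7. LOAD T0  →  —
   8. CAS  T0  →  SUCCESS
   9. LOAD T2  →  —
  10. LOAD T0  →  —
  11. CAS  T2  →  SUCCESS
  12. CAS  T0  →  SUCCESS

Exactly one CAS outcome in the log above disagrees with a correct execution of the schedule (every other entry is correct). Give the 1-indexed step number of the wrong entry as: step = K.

step = 12

Reference trace:
#1 T2 reads 2
#2 T2 CAS(2→3) writes; counter now 3
#3 T1 reads 3
#4 T1 CAS(3→4) writes; counter now 4
#5 T0 reads 4
#6 T0 CAS(4→5) writes; counter now 5
#7 T0 reads 5
#8 T0 CAS(5→6) writes; counter now 6
#9 T2 reads 6
#10 T0 reads 6
#11 T2 CAS(6→7) writes; counter now 7
#12 T0 CAS(6→7) fails; counter now 7
Mismatch at 12.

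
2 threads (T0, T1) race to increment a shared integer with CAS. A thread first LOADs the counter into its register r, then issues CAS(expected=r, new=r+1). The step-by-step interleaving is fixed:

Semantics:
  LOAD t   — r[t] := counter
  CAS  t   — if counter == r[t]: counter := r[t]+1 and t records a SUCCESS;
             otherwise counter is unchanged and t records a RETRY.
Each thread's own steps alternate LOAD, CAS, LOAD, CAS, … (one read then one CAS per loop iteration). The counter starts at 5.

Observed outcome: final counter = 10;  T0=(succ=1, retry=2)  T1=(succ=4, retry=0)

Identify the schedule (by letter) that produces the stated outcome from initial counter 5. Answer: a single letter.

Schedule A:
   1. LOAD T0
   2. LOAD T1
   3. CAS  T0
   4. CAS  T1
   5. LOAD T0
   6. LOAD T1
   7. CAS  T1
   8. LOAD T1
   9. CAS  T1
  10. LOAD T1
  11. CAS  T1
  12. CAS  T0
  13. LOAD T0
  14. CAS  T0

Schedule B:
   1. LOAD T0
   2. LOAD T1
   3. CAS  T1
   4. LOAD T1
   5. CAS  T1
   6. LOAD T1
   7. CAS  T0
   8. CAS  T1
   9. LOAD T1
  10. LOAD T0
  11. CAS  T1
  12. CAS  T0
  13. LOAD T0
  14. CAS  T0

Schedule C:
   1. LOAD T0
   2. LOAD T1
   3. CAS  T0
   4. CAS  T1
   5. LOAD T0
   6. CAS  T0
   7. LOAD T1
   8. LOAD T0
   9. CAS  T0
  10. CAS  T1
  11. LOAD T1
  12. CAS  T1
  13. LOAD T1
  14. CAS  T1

Simulating candidate B:
1. LOAD T0 → mem=5 r[T0]=5 [LOAD]
2. LOAD T1 → mem=5 r[T1]=5 [LOAD]
3. CAS T1 → mem=6 r[T1]=5 [OK]
4. LOAD T1 → mem=6 r[T1]=6 [LOAD]
5. CAS T1 → mem=7 r[T1]=6 [OK]
6. LOAD T1 → mem=7 r[T1]=7 [LOAD]
7. CAS T0 → mem=7 r[T0]=5 [RETRY]
8. CAS T1 → mem=8 r[T1]=7 [OK]
9. LOAD T1 → mem=8 r[T1]=8 [LOAD]
10. LOAD T0 → mem=8 r[T0]=8 [LOAD]
11. CAS T1 → mem=9 r[T1]=8 [OK]
12. CAS T0 → mem=9 r[T0]=8 [RETRY]
13. LOAD T0 → mem=9 r[T0]=9 [LOAD]
14. CAS T0 → mem=10 r[T0]=9 [OK]

B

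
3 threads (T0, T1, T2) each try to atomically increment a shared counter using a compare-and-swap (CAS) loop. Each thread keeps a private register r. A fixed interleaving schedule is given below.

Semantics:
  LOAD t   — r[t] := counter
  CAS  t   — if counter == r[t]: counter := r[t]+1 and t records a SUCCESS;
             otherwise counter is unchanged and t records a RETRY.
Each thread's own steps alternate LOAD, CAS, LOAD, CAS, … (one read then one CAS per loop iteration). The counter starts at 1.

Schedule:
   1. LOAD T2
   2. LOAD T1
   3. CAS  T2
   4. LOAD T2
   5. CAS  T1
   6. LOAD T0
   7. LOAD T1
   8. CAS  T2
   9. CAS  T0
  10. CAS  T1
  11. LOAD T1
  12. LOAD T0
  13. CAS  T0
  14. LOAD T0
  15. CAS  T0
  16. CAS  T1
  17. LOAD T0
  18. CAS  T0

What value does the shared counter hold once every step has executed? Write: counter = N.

counter = 6

1. LOAD T2 → mem=1 r[T2]=1 [LOAD]
2. LOAD T1 → mem=1 r[T1]=1 [LOAD]
3. CAS T2 → mem=2 r[T2]=1 [OK]
4. LOAD T2 → mem=2 r[T2]=2 [LOAD]
5. CAS T1 → mem=2 r[T1]=1 [RETRY]
6. LOAD T0 → mem=2 r[T0]=2 [LOAD]
7. LOAD T1 → mem=2 r[T1]=2 [LOAD]
8. CAS T2 → mem=3 r[T2]=2 [OK]
9. CAS T0 → mem=3 r[T0]=2 [RETRY]
10. CAS T1 → mem=3 r[T1]=2 [RETRY]
11. LOAD T1 → mem=3 r[T1]=3 [LOAD]
12. LOAD T0 → mem=3 r[T0]=3 [LOAD]
13. CAS T0 → mem=4 r[T0]=3 [OK]
14. LOAD T0 → mem=4 r[T0]=4 [LOAD]
15. CAS T0 → mem=5 r[T0]=4 [OK]
16. CAS T1 → mem=5 r[T1]=3 [RETRY]
17. LOAD T0 → mem=5 r[T0]=5 [LOAD]
18. CAS T0 → mem=6 r[T0]=5 [OK]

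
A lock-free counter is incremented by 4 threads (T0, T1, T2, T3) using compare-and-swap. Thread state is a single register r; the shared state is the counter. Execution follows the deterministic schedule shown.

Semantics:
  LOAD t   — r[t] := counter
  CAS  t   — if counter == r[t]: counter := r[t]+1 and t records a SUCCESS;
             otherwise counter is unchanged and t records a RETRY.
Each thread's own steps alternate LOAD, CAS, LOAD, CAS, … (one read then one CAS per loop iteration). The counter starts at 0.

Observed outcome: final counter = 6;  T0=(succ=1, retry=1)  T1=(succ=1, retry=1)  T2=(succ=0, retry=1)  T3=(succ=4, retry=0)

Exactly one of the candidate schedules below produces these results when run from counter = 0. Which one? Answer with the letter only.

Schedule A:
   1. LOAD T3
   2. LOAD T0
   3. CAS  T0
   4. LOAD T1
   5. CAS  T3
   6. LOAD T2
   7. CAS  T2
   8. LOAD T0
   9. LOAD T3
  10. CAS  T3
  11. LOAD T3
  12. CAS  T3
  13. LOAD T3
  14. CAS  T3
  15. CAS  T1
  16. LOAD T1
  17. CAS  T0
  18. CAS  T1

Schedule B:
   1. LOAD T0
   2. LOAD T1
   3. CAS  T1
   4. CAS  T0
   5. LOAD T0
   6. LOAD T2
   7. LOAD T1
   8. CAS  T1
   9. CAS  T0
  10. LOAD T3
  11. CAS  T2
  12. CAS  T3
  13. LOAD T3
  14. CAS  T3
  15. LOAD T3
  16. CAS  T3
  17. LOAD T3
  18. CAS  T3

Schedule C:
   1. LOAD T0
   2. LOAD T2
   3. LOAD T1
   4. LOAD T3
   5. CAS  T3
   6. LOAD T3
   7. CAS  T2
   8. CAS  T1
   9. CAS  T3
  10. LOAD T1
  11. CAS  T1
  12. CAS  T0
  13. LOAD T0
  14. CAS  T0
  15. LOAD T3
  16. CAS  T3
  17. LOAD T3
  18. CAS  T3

C

Run C:
step 1: T0 LOAD ⇒ load; ctr=0 reg=0
step 2: T2 LOAD ⇒ load; ctr=0 reg=0
step 3: T1 LOAD ⇒ load; ctr=0 reg=0
step 4: T3 LOAD ⇒ load; ctr=0 reg=0
step 5: T3 CAS ⇒ ok; ctr=1 reg=0
step 6: T3 LOAD ⇒ load; ctr=1 reg=1
step 7: T2 CAS ⇒ retry; ctr=1 reg=0
step 8: T1 CAS ⇒ retry; ctr=1 reg=0
step 9: T3 CAS ⇒ ok; ctr=2 reg=1
step 10: T1 LOAD ⇒ load; ctr=2 reg=2
step 11: T1 CAS ⇒ ok; ctr=3 reg=2
step 12: T0 CAS ⇒ retry; ctr=3 reg=0
step 13: T0 LOAD ⇒ load; ctr=3 reg=3
step 14: T0 CAS ⇒ ok; ctr=4 reg=3
step 15: T3 LOAD ⇒ load; ctr=4 reg=4
step 16: T3 CAS ⇒ ok; ctr=5 reg=4
step 17: T3 LOAD ⇒ load; ctr=5 reg=5
step 18: T3 CAS ⇒ ok; ctr=6 reg=5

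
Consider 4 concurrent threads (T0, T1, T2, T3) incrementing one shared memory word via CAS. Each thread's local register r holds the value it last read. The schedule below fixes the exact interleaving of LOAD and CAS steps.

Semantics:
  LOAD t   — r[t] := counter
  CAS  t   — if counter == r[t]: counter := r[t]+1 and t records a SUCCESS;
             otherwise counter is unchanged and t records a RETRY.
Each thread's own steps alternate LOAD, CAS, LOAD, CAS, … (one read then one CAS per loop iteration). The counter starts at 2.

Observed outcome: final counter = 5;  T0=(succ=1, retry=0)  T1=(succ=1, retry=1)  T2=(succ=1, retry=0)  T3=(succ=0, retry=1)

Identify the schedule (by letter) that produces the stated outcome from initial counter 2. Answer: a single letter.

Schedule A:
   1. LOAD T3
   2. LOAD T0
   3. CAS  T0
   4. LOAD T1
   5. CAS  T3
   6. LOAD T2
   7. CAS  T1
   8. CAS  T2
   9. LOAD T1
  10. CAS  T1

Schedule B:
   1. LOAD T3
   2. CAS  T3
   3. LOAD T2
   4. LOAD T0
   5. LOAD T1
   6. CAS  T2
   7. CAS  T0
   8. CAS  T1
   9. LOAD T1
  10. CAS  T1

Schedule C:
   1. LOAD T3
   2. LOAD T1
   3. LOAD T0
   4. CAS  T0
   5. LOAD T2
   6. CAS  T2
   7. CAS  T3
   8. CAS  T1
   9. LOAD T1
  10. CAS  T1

Tracing schedule C:
[1] T3.load  rd  (counter 2, T3.r 2)
[2] T1.load  rd  (counter 2, T1.r 2)
[3] T0.load  rd  (counter 2, T0.r 2)
[4] T0.cas  hit  (counter 3, T0.r 2)
[5] T2.load  rd  (counter 3, T2.r 3)
[6] T2.cas  hit  (counter 4, T2.r 3)
[7] T3.cas  miss  (counter 4, T3.r 2)
[8] T1.cas  miss  (counter 4, T1.r 2)
[9] T1.load  rd  (counter 4, T1.r 4)
[10] T1.cas  hit  (counter 5, T1.r 4)

C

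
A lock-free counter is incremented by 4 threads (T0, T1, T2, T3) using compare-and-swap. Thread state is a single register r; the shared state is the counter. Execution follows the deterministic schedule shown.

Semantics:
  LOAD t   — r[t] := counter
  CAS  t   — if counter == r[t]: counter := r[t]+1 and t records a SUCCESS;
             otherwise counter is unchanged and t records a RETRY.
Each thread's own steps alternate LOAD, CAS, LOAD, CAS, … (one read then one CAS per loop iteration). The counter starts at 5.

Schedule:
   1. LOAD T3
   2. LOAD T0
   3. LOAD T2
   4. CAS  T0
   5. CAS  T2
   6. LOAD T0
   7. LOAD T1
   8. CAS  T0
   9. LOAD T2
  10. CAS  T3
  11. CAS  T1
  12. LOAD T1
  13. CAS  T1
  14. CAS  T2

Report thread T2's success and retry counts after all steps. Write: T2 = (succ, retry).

   1) LOAD T3:  M=5  r_T3=5
   2) LOAD T0:  M=5  r_T0=5
   3) LOAD T2:  M=5  r_T2=5
   4) CAS  T0:  M=6  r_T0=5 ✓
   5) CAS  T2:  M=6  r_T2=5 ✗
   6) LOAD T0:  M=6  r_T0=6
   7) LOAD T1:  M=6  r_T1=6
   8) CAS  T0:  M=7  r_T0=6 ✓
   9) LOAD T2:  M=7  r_T2=7
  10) CAS  T3:  M=7  r_T3=5 ✗
  11) CAS  T1:  M=7  r_T1=6 ✗
  12) LOAD T1:  M=7  r_T1=7
  13) CAS  T1:  M=8  r_T1=7 ✓
  14) CAS  T2:  M=8  r_T2=7 ✗

T2 = (0, 2)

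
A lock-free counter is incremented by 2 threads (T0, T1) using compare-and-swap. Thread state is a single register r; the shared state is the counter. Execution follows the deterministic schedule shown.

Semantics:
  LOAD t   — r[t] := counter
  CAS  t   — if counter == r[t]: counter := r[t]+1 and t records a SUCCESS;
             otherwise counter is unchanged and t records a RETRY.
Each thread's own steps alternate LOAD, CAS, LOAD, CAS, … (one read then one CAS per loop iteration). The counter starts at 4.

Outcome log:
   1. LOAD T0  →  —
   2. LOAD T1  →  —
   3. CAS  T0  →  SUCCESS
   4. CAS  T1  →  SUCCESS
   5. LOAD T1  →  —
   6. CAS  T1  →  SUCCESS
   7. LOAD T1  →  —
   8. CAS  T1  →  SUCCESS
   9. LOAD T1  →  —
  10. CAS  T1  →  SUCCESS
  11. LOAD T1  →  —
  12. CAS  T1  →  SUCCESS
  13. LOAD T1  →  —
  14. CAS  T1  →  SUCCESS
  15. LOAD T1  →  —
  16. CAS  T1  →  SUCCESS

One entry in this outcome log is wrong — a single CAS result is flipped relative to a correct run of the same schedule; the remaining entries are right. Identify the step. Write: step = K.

step = 4

Reference trace:
   1) LOAD T0:  M=4  r_T0=4
   2) LOAD T1:  M=4  r_T1=4
   3) CAS  T0:  M=5  r_T0=4 ✓
   4) CAS  T1:  M=5  r_T1=4 ✗
   5) LOAD T1:  M=5  r_T1=5
   6) CAS  T1:  M=6  r_T1=5 ✓
   7) LOAD T1:  M=6  r_T1=6
   8) CAS  T1:  M=7  r_T1=6 ✓
   9) LOAD T1:  M=7  r_T1=7
  10) CAS  T1:  M=8  r_T1=7 ✓
  11) LOAD T1:  M=8  r_T1=8
  12) CAS  T1:  M=9  r_T1=8 ✓
  13) LOAD T1:  M=9  r_T1=9
  14) CAS  T1:  M=10  r_T1=9 ✓
  15) LOAD T1:  M=10  r_T1=10
  16) CAS  T1:  M=11  r_T1=10 ✓
Flip is step 4.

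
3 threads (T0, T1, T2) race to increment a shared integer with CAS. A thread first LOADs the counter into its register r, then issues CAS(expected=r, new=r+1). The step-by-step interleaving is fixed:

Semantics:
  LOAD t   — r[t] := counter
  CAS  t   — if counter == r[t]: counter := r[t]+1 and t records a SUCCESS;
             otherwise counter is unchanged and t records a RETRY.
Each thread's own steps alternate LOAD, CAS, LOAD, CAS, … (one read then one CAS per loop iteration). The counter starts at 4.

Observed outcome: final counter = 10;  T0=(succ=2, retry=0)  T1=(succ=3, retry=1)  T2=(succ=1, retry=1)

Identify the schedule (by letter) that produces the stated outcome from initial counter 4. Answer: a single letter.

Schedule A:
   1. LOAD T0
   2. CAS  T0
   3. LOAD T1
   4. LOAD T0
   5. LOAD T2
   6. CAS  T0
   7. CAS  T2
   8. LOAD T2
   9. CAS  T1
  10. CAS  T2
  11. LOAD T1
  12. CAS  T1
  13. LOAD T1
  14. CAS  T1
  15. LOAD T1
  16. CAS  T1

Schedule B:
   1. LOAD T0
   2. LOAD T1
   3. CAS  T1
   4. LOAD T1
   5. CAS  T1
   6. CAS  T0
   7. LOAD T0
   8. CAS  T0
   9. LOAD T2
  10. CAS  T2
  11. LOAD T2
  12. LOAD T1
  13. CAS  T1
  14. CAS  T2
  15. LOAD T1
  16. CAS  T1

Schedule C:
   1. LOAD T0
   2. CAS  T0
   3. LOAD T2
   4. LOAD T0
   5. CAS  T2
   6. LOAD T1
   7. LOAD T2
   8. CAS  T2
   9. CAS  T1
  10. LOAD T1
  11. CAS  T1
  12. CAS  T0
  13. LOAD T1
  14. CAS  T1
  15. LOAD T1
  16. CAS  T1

A

Simulating candidate A:
#1 T0 reads 4
#2 T0 CAS(4→5) writes; counter now 5
#3 T1 reads 5
#4 T0 reads 5
#5 T2 reads 5
#6 T0 CAS(5→6) writes; counter now 6
#7 T2 CAS(5→6) fails; counter now 6
#8 T2 reads 6
#9 T1 CAS(5→6) fails; counter now 6
#10 T2 CAS(6→7) writes; counter now 7
#11 T1 reads 7
#12 T1 CAS(7→8) writes; counter now 8
#13 T1 reads 8
#14 T1 CAS(8→9) writes; counter now 9
#15 T1 reads 9
#16 T1 CAS(9→10) writes; counter now 10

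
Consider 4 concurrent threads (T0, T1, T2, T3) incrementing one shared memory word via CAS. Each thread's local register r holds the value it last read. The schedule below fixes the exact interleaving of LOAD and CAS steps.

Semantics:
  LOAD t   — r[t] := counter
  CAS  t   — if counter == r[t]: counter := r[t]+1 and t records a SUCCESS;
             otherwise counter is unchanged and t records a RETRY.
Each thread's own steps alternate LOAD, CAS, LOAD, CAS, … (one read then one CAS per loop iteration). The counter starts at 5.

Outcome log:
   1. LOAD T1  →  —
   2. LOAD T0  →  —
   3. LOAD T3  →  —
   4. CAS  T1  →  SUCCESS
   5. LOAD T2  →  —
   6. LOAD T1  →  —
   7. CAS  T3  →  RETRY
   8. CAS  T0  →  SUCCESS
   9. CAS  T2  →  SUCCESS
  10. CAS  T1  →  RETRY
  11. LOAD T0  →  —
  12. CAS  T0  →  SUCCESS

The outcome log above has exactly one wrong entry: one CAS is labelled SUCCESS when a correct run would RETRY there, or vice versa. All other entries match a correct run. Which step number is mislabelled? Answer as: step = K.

Re-executing:
1. LOAD T1 → mem=5 r[T1]=5 [LOAD]
2. LOAD T0 → mem=5 r[T0]=5 [LOAD]
3. LOAD T3 → mem=5 r[T3]=5 [LOAD]
4. CAS T1 → mem=6 r[T1]=5 [OK]
5. LOAD T2 → mem=6 r[T2]=6 [LOAD]
6. LOAD T1 → mem=6 r[T1]=6 [LOAD]
7. CAS T3 → mem=6 r[T3]=5 [RETRY]
8. CAS T0 → mem=6 r[T0]=5 [RETRY]
9. CAS T2 → mem=7 r[T2]=6 [OK]
10. CAS T1 → mem=7 r[T1]=6 [RETRY]
11. LOAD T0 → mem=7 r[T0]=7 [LOAD]
12. CAS T0 → mem=8 r[T0]=7 [OK]
Mismatch at 8.

step = 8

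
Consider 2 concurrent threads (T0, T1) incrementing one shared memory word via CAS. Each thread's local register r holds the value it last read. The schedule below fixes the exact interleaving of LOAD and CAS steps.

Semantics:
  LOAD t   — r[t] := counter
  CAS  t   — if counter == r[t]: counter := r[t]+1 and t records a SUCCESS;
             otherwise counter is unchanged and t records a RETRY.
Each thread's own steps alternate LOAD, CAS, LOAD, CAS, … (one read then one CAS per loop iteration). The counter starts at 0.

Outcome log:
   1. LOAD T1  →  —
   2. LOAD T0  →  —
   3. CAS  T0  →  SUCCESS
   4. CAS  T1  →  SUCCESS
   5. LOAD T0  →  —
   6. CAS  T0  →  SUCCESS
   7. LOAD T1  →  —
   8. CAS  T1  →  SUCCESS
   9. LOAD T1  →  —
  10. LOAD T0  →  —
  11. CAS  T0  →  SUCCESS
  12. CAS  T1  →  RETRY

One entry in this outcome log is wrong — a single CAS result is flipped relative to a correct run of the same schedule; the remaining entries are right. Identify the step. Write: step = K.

Correct run:
T1 LOAD — after: cnt=0, r=0 — load
T0 LOAD — after: cnt=0, r=0 — load
T0 CAS — after: cnt=1, r=0 — ok
T1 CAS — after: cnt=1, r=0 — retry
T0 LOAD — after: cnt=1, r=1 — load
T0 CAS — after: cnt=2, r=1 — ok
T1 LOAD — after: cnt=2, r=2 — load
T1 CAS — after: cnt=3, r=2 — ok
T1 LOAD — after: cnt=3, r=3 — load
T0 LOAD — after: cnt=3, r=3 — load
T0 CAS — after: cnt=4, r=3 — ok
T1 CAS — after: cnt=4, r=3 — retry
Mismatch at 4.

step = 4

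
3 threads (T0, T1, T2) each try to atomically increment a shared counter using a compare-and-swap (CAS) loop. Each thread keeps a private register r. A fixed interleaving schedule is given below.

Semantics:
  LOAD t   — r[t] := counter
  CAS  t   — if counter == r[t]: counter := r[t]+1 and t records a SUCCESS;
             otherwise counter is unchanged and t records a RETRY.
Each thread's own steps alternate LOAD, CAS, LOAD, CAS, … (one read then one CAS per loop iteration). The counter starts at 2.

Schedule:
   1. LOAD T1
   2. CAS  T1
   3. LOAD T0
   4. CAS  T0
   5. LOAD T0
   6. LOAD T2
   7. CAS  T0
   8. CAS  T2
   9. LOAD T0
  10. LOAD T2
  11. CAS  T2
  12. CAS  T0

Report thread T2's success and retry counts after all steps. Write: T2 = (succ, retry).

T1 LOAD — after: cnt=2, r=2 — load
T1 CAS — after: cnt=3, r=2 — ok
T0 LOAD — after: cnt=3, r=3 — load
T0 CAS — after: cnt=4, r=3 — ok
T0 LOAD — after: cnt=4, r=4 — load
T2 LOAD — after: cnt=4, r=4 — load
T0 CAS — after: cnt=5, r=4 — ok
T2 CAS — after: cnt=5, r=4 — retry
T0 LOAD — after: cnt=5, r=5 — load
T2 LOAD — after: cnt=5, r=5 — load
T2 CAS — after: cnt=6, r=5 — ok
T0 CAS — after: cnt=6, r=5 — retry

T2 = (1, 1)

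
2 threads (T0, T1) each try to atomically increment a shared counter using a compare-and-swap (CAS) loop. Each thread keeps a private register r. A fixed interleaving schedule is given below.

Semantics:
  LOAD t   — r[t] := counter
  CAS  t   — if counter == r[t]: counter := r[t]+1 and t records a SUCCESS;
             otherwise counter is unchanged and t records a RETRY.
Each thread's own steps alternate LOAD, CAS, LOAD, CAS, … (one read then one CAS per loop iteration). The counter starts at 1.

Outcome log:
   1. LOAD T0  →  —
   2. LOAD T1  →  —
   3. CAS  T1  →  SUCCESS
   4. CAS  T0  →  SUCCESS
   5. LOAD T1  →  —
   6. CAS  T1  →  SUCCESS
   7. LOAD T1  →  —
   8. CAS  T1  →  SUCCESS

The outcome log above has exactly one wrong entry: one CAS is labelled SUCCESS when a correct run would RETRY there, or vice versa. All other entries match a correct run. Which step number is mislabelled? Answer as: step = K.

Re-executing:
#1 T0 reads 1
#2 T1 reads 1
#3 T1 CAS(1→2) writes; counter now 2
#4 T0 CAS(1→2) fails; counter now 2
#5 T1 reads 2
#6 T1 CAS(2→3) writes; counter now 3
#7 T1 reads 3
#8 T1 CAS(3→4) writes; counter now 4
Mismatch at 4.

step = 4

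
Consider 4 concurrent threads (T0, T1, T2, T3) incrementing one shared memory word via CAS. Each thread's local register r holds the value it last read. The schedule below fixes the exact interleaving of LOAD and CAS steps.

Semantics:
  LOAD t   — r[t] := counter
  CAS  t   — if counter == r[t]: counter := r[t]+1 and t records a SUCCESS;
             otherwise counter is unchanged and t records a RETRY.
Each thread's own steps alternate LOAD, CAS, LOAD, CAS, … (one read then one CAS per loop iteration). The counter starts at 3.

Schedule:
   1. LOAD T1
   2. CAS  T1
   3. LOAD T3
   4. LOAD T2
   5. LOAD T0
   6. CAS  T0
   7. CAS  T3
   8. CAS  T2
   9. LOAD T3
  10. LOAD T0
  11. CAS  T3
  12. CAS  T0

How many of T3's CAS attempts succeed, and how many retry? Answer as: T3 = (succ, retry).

1. LOAD T1 → mem=3 r[T1]=3 [LOAD]
2. CAS T1 → mem=4 r[T1]=3 [OK]
3. LOAD T3 → mem=4 r[T3]=4 [LOAD]
4. LOAD T2 → mem=4 r[T2]=4 [LOAD]
5. LOAD T0 → mem=4 r[T0]=4 [LOAD]
6. CAS T0 → mem=5 r[T0]=4 [OK]
7. CAS T3 → mem=5 r[T3]=4 [RETRY]
8. CAS T2 → mem=5 r[T2]=4 [RETRY]
9. LOAD T3 → mem=5 r[T3]=5 [LOAD]
10. LOAD T0 → mem=5 r[T0]=5 [LOAD]
11. CAS T3 → mem=6 r[T3]=5 [OK]
12. CAS T0 → mem=6 r[T0]=5 [RETRY]

T3 = (1, 1)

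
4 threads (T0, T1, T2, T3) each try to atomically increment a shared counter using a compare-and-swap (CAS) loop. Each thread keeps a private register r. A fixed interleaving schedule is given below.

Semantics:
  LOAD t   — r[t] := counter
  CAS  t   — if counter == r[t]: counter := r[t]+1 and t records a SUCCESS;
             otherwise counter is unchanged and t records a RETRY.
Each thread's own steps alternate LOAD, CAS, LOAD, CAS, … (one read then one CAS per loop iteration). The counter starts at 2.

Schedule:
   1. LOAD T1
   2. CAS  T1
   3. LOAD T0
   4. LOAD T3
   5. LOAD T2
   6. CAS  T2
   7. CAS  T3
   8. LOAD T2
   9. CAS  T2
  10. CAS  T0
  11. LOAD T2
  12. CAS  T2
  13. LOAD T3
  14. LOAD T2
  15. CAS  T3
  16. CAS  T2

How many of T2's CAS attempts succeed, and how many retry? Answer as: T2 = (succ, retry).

T2 = (3, 1)

1. LOAD T1 → mem=2 r[T1]=2 [LOAD]
2. CAS T1 → mem=3 r[T1]=2 [OK]
3. LOAD T0 → mem=3 r[T0]=3 [LOAD]
4. LOAD T3 → mem=3 r[T3]=3 [LOAD]
5. LOAD T2 → mem=3 r[T2]=3 [LOAD]
6. CAS T2 → mem=4 r[T2]=3 [OK]
7. CAS T3 → mem=4 r[T3]=3 [RETRY]
8. LOAD T2 → mem=4 r[T2]=4 [LOAD]
9. CAS T2 → mem=5 r[T2]=4 [OK]
10. CAS T0 → mem=5 r[T0]=3 [RETRY]
11. LOAD T2 → mem=5 r[T2]=5 [LOAD]
12. CAS T2 → mem=6 r[T2]=5 [OK]
13. LOAD T3 → mem=6 r[T3]=6 [LOAD]
14. LOAD T2 → mem=6 r[T2]=6 [LOAD]
15. CAS T3 → mem=7 r[T3]=6 [OK]
16. CAS T2 → mem=7 r[T2]=6 [RETRY]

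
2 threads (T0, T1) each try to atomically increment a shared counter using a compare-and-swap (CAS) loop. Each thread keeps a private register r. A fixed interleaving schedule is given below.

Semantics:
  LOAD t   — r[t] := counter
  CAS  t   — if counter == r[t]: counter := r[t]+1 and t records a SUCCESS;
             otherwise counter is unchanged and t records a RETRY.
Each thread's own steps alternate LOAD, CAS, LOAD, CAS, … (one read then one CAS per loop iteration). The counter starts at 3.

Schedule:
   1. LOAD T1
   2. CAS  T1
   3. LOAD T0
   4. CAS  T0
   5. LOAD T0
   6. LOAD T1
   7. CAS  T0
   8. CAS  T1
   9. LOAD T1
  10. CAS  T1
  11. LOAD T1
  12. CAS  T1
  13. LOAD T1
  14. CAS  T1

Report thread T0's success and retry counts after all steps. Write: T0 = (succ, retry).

T1 LOAD — after: cnt=3, r=3 — load
T1 CAS — after: cnt=4, r=3 — ok
T0 LOAD — after: cnt=4, r=4 — load
T0 CAS — after: cnt=5, r=4 — ok
T0 LOAD — after: cnt=5, r=5 — load
T1 LOAD — after: cnt=5, r=5 — load
T0 CAS — after: cnt=6, r=5 — ok
T1 CAS — after: cnt=6, r=5 — retry
T1 LOAD — after: cnt=6, r=6 — load
T1 CAS — after: cnt=7, r=6 — ok
T1 LOAD — after: cnt=7, r=7 — load
T1 CAS — after: cnt=8, r=7 — ok
T1 LOAD — after: cnt=8, r=8 — load
T1 CAS — after: cnt=9, r=8 — ok

T0 = (2, 0)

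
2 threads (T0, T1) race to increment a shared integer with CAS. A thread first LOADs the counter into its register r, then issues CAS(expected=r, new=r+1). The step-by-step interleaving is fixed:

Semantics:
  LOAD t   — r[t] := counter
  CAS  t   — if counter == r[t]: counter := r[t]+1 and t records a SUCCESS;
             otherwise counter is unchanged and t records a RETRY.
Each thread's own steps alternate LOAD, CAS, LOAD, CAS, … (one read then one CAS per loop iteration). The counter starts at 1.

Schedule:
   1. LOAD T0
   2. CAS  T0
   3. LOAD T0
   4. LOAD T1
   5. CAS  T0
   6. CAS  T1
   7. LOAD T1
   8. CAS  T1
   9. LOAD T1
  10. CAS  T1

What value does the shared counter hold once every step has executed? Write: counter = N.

step 1: T0 LOAD ⇒ load; ctr=1 reg=1
step 2: T0 CAS ⇒ ok; ctr=2 reg=1
step 3: T0 LOAD ⇒ load; ctr=2 reg=2
step 4: T1 LOAD ⇒ load; ctr=2 reg=2
step 5: T0 CAS ⇒ ok; ctr=3 reg=2
step 6: T1 CAS ⇒ retry; ctr=3 reg=2
step 7: T1 LOAD ⇒ load; ctr=3 reg=3
step 8: T1 CAS ⇒ ok; ctr=4 reg=3
step 9: T1 LOAD ⇒ load; ctr=4 reg=4
step 10: T1 CAS ⇒ ok; ctr=5 reg=4

counter = 5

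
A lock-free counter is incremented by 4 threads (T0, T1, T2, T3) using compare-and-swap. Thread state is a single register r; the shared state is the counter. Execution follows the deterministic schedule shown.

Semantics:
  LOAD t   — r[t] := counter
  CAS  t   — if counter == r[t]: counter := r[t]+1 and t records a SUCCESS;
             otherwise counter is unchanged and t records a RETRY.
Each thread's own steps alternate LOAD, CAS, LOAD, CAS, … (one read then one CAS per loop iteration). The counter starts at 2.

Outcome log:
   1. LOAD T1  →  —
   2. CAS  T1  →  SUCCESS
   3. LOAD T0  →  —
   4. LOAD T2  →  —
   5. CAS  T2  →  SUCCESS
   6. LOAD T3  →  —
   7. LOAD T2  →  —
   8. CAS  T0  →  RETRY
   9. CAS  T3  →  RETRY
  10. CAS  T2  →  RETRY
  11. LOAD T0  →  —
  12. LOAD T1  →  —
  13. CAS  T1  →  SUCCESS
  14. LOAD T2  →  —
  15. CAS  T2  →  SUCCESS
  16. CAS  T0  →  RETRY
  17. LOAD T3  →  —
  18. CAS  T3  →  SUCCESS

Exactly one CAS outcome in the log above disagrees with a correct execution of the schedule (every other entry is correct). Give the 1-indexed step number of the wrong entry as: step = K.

Correct run:
[1] T1.load  rd  (counter 2, T1.r 2)
[2] T1.cas  hit  (counter 3, T1.r 2)
[3] T0.load  rd  (counter 3, T0.r 3)
[4] T2.load  rd  (counter 3, T2.r 3)
[5] T2.cas  hit  (counter 4, T2.r 3)
[6] T3.load  rd  (counter 4, T3.r 4)
[7] T2.load  rd  (counter 4, T2.r 4)
[8] T0.cas  miss  (counter 4, T0.r 3)
[9] T3.cas  hit  (counter 5, T3.r 4)
[10] T2.cas  miss  (counter 5, T2.r 4)
[11] T0.load  rd  (counter 5, T0.r 5)
[12] T1.load  rd  (counter 5, T1.r 5)
[13] T1.cas  hit  (counter 6, T1.r 5)
[14] T2.load  rd  (counter 6, T2.r 6)
[15] T2.cas  hit  (counter 7, T2.r 6)
[16] T0.cas  miss  (counter 7, T0.r 5)
[17] T3.load  rd  (counter 7, T3.r 7)
[18] T3.cas  hit  (counter 8, T3.r 7)
Flip is step 9.

step = 9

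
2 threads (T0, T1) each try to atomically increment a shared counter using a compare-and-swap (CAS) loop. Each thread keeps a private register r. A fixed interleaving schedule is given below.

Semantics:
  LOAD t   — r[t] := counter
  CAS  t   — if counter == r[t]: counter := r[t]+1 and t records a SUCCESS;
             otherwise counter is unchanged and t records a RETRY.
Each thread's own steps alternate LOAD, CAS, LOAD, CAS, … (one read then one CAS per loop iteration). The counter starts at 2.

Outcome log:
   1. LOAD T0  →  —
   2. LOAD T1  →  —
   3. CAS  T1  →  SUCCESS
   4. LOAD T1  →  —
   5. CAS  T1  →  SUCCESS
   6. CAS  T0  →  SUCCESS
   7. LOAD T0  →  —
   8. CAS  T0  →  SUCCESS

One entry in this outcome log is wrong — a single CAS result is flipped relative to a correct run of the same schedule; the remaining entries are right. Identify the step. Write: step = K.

step = 6

Re-executing:
[1] T0.load  rd  (counter 2, T0.r 2)
[2] T1.load  rd  (counter 2, T1.r 2)
[3] T1.cas  hit  (counter 3, T1.r 2)
[4] T1.load  rd  (counter 3, T1.r 3)
[5] T1.cas  hit  (counter 4, T1.r 3)
[6] T0.cas  miss  (counter 4, T0.r 2)
[7] T0.load  rd  (counter 4, T0.r 4)
[8] T0.cas  hit  (counter 5, T0.r 4)
Mismatch at 6.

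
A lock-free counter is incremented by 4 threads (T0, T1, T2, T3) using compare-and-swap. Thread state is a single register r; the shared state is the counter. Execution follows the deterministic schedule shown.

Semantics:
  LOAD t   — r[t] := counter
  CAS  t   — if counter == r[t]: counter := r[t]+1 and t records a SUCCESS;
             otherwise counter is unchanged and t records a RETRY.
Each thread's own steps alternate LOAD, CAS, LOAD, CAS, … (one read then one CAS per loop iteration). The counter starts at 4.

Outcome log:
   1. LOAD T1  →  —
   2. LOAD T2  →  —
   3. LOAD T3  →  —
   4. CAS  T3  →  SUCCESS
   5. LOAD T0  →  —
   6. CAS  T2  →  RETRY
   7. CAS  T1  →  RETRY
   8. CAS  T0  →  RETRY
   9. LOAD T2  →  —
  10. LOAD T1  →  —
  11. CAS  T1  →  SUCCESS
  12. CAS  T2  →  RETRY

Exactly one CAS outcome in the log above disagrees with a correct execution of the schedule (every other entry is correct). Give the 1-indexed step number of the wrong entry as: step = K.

Reference trace:
step 1: T1 LOAD ⇒ load; ctr=4 reg=4
step 2: T2 LOAD ⇒ load; ctr=4 reg=4
step 3: T3 LOAD ⇒ load; ctr=4 reg=4
step 4: T3 CAS ⇒ ok; ctr=5 reg=4
step 5: T0 LOAD ⇒ load; ctr=5 reg=5
step 6: T2 CAS ⇒ retry; ctr=5 reg=4
step 7: T1 CAS ⇒ retry; ctr=5 reg=4
step 8: T0 CAS ⇒ ok; ctr=6 reg=5
step 9: T2 LOAD ⇒ load; ctr=6 reg=6
step 10: T1 LOAD ⇒ load; ctr=6 reg=6
step 11: T1 CAS ⇒ ok; ctr=7 reg=6
step 12: T2 CAS ⇒ retry; ctr=7 reg=6
Flip is step 8.

step = 8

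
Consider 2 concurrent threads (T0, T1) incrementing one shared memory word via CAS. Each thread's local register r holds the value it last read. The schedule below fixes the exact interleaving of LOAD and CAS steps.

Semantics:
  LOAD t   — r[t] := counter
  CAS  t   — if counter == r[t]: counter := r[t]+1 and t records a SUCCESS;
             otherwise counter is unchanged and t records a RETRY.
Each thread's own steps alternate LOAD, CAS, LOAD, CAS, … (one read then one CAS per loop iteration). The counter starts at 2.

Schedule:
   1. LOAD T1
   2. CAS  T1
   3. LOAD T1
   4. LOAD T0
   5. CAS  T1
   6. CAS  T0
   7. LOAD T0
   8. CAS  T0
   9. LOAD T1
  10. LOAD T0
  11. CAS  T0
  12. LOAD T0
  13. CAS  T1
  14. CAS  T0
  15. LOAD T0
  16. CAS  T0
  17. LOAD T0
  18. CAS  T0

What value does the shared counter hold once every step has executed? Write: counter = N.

counter = 9

#1 T1 reads 2
#2 T1 CAS(2→3) writes; counter now 3
#3 T1 reads 3
#4 T0 reads 3
#5 T1 CAS(3→4) writes; counter now 4
#6 T0 CAS(3→4) fails; counter now 4
#7 T0 reads 4
#8 T0 CAS(4→5) writes; counter now 5
#9 T1 reads 5
#10 T0 reads 5
#11 T0 CAS(5→6) writes; counter now 6
#12 T0 reads 6
#13 T1 CAS(5→6) fails; counter now 6
#14 T0 CAS(6→7) writes; counter now 7
#15 T0 reads 7
#16 T0 CAS(7→8) writes; counter now 8
#17 T0 reads 8
#18 T0 CAS(8→9) writes; counter now 9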